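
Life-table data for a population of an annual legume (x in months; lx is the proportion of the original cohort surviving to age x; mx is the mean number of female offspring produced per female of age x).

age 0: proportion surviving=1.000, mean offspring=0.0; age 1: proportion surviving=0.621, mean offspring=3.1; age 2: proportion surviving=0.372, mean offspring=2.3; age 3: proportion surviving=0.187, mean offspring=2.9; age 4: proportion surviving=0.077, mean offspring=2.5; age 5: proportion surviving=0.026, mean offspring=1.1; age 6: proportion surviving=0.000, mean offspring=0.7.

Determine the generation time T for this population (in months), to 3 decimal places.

lx·mx: 0, 1.9251, 0.8556, 0.5423, 0.1925, 0.0286, 0 → R0 = 3.5441
x·lx·mx: 0, 1.9251, 1.7112, 1.6269, 0.77, 0.143, 0 → Σ = 6.1762
T = 6.1762 / 3.5441 = 1.742671… → 1.743

1.743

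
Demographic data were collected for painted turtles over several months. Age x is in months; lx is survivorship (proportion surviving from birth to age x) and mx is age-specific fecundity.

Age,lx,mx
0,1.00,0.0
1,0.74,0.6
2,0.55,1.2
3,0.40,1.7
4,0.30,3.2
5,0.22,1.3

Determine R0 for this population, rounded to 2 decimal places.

lx·mx by age: 0, 0.444, 0.66, 0.68, 0.96, 0.286
R0 = Σ lx·mx = 3.03 → 3.03

3.03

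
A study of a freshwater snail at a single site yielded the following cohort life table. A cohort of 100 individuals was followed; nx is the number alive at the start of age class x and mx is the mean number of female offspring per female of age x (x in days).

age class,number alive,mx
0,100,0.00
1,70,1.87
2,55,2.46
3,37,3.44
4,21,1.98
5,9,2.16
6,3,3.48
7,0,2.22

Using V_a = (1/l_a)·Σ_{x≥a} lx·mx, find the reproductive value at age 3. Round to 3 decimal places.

5.371

lx = nx/n0 = nx/100: 1, 0.7, 0.55, 0.37, 0.21, 0.09, 0.03, 0
lx·mx for x ≥ 3: 1.2728, 0.4158, 0.1944, 0.1044, 0 → sum = 1.9874
V_3 = 1.9874 / l_3 = 1.9874 / 0.37 = 5.371351… → 5.371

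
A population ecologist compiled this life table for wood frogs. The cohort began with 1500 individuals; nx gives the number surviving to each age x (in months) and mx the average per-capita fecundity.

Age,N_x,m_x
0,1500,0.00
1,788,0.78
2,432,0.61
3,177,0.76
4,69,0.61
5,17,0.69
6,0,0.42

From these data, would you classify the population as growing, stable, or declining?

lx = nx/n0 = nx/1500: 1, 0.52533…, 0.288, 0.118, 0.046, 0.01133…, 0
R0 = Σ lx·mx = 0 + 0.40976… + 0.17568 + 0.08968 + 0.02806 + 0.00782… + 0 = 0.711…
R0 < 1, so the population is declining.

declining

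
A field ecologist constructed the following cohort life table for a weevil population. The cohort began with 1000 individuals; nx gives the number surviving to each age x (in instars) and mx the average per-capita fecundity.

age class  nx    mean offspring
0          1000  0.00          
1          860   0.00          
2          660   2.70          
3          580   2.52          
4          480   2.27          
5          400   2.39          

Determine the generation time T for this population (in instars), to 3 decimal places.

3.231

lx = nx/n0 = nx/1000: 1, 0.86, 0.66, 0.58, 0.48, 0.4
lx·mx: 0, 0, 1.782, 1.4616, 1.0896, 0.956 → R0 = 5.2892
x·lx·mx: 0, 0, 3.564, 4.3848, 4.3584, 4.78 → Σ = 17.0872
T = 17.0872 / 5.2892 = 3.230583… → 3.231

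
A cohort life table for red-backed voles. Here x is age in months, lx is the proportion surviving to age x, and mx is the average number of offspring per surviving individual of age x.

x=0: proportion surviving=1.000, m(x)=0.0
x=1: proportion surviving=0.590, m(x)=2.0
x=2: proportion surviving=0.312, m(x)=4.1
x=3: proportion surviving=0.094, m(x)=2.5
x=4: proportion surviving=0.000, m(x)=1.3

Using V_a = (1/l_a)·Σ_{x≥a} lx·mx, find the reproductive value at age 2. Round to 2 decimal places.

lx·mx for x ≥ 2: 1.2792, 0.235, 0 → sum = 1.5142
V_2 = 1.5142 / l_2 = 1.5142 / 0.312 = 4.853205… → 4.85

4.85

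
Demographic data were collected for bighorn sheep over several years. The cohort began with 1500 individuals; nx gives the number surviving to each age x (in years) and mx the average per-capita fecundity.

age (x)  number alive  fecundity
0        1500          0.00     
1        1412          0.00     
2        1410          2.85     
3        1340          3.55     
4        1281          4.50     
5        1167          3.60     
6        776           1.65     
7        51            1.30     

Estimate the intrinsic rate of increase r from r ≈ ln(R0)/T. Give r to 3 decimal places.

lx = nx/n0 = nx/1500: 1, 0.94133…, 0.94, 0.89333…, 0.854, 0.778, 0.51733…, 0.034
R0 = Σ lx·mx = 0 + 0 + 2.679 + 3.17133… + 3.843 + 2.8008 + 0.8536… + 0.0442 = 13.391933…
Σ x·lx·mx = 49.679…; T = 49.679…/13.391933… = 3.70962…
r ≈ ln(R0)/T = ln(13.391933…)/3.70962… = 0.69944… → 0.699

0.699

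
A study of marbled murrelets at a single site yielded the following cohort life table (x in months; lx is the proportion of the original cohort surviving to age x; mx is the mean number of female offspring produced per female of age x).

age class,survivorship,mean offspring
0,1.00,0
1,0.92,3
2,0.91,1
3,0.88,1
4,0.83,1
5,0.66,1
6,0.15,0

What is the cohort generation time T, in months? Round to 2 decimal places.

lx·mx: 0, 2.76, 0.91, 0.88, 0.83, 0.66, 0 → R0 = 6.04
x·lx·mx: 0, 2.76, 1.82, 2.64, 3.32, 3.3, 0 → Σ = 13.84
T = 13.84 / 6.04 = 2.291391… → 2.29

2.29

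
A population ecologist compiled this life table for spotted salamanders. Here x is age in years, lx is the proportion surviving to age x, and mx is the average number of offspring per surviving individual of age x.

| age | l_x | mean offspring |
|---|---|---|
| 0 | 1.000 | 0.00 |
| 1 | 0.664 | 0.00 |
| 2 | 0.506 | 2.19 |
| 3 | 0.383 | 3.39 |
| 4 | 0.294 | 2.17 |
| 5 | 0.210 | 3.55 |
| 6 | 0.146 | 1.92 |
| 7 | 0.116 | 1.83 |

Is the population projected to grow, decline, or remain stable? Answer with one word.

R0 = Σ lx·mx = 0 + 0 + 1.10814 + 1.29837 + 0.63798 + 0.7455 + 0.28032 + 0.21228 = 4.28259
R0 > 1, so the population is growing.

growing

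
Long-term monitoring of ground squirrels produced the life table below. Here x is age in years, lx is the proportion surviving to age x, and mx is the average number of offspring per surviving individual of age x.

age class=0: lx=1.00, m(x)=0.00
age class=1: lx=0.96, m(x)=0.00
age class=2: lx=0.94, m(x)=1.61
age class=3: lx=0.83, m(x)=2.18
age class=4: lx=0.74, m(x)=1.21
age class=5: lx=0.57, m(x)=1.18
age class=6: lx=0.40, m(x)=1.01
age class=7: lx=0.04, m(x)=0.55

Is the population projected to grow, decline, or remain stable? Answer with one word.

R0 = Σ lx·mx = 0 + 0 + 1.5134 + 1.8094 + 0.8954 + 0.6726 + 0.404 + 0.022 = 5.3168
R0 > 1, so the population is growing.

growing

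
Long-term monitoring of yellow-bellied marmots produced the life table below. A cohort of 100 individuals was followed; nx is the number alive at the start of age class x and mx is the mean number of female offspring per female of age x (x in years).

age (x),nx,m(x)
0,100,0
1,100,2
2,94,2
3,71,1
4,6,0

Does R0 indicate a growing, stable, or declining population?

growing

lx = nx/n0 = nx/100: 1, 1, 0.94, 0.71, 0.06
R0 = Σ lx·mx = 0 + 2 + 1.88 + 0.71 + 0 = 4.59
R0 > 1, so the population is growing.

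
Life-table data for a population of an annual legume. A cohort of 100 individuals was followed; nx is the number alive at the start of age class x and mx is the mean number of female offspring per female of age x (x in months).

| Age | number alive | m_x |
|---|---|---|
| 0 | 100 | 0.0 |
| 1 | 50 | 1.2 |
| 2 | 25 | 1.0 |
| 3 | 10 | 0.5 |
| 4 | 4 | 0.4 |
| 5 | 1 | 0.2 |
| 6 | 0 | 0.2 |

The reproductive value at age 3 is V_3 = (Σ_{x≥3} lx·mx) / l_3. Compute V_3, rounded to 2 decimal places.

lx = nx/n0 = nx/100: 1, 0.5, 0.25, 0.1, 0.04, 0.01, 0
lx·mx for x ≥ 3: 0.05, 0.016, 0.002, 0 → sum = 0.068
V_3 = 0.068 / l_3 = 0.068 / 0.1 = 0.68 → 0.68

0.68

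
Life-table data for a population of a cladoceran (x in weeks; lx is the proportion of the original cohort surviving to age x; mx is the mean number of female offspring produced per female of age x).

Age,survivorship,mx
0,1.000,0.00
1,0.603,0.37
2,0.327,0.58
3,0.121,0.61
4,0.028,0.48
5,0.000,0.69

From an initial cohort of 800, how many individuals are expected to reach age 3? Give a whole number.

97

Expected survivors = N0 · l_3 = 800 × 0.121 = 96.8 → 97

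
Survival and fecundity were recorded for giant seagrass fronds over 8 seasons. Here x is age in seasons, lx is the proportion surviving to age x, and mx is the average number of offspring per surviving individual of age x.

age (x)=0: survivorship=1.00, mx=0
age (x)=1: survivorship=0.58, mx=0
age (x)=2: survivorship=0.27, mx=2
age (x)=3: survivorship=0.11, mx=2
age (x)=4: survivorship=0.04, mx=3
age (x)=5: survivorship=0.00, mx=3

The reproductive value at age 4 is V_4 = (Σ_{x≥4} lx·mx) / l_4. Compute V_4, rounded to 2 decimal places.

lx·mx for x ≥ 4: 0.12, 0 → sum = 0.12
V_4 = 0.12 / l_4 = 0.12 / 0.04 = 3 → 3.00

3.00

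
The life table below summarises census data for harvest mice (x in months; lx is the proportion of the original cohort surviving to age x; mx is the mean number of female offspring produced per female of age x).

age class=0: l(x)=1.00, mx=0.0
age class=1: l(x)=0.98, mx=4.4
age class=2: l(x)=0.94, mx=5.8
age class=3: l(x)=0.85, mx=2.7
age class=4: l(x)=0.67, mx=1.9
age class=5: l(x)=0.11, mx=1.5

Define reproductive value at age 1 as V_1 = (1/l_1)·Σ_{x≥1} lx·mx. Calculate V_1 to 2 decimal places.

lx·mx for x ≥ 1: 4.312, 5.452, 2.295, 1.273, 0.165 → sum = 13.497
V_1 = 13.497 / l_1 = 13.497 / 0.98 = 13.772449… → 13.77

13.77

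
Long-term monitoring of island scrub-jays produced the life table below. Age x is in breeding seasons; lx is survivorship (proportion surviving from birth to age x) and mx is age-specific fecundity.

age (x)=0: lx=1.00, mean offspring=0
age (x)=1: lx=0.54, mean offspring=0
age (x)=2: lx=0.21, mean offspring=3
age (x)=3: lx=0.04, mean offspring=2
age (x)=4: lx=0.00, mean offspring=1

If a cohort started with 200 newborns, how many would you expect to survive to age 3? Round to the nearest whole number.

8

Expected survivors = N0 · l_3 = 200 × 0.04 = 8 → 8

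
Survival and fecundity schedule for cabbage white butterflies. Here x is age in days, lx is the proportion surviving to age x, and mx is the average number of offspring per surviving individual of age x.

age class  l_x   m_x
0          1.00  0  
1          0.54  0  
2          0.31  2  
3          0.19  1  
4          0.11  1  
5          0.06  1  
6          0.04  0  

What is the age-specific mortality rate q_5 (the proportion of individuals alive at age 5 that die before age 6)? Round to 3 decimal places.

q_5 = (l_5 − l_6) / l_5 = (0.06 − 0.04) / 0.06
     = 0.02 / 0.06 = 0.333333… → 0.333

0.333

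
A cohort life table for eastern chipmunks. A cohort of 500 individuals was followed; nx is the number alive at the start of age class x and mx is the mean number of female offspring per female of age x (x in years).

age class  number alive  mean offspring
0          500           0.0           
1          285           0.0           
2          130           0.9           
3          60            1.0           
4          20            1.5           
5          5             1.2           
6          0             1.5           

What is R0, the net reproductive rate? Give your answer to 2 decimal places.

lx = nx/n0 = nx/500: 1, 0.57, 0.26, 0.12, 0.04, 0.01, 0
lx·mx by age: 0, 0, 0.234, 0.12, 0.06, 0.012, 0
R0 = Σ lx·mx = 0.426 → 0.43

0.43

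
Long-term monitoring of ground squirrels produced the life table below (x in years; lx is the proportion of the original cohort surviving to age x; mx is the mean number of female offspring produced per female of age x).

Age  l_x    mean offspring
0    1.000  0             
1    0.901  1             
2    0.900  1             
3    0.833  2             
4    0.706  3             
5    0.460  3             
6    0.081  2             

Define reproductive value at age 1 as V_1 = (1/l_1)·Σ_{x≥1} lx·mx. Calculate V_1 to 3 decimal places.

7.910

lx·mx for x ≥ 1: 0.901, 0.9, 1.666, 2.118, 1.38, 0.162 → sum = 7.127
V_1 = 7.127 / l_1 = 7.127 / 0.901 = 7.9101… → 7.910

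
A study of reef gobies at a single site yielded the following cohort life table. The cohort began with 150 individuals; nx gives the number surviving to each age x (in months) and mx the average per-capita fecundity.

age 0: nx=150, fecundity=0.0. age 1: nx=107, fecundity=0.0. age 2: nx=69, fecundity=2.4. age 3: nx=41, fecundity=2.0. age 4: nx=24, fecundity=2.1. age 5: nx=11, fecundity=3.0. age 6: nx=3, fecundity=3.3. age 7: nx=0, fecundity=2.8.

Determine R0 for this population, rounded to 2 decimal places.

lx = nx/n0 = nx/150: 1, 0.71333…, 0.46, 0.27333…, 0.16, 0.07333…, 0.02, 0
lx·mx by age: 0, 0, 1.104, 0.546667…, 0.336, 0.22…, 0.066, 0
R0 = Σ lx·mx = 2.272667… → 2.27

2.27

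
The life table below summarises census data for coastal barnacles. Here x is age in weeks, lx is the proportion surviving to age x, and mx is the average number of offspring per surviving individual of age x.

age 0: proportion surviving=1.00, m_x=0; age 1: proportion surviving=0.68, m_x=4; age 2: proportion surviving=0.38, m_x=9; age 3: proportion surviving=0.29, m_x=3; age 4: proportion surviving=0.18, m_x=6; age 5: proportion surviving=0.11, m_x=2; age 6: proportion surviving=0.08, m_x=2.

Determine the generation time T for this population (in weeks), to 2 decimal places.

lx·mx: 0, 2.72, 3.42, 0.87, 1.08, 0.22, 0.16 → R0 = 8.47
x·lx·mx: 0, 2.72, 6.84, 2.61, 4.32, 1.1, 0.96 → Σ = 18.55
T = 18.55 / 8.47 = 2.190083… → 2.19

2.19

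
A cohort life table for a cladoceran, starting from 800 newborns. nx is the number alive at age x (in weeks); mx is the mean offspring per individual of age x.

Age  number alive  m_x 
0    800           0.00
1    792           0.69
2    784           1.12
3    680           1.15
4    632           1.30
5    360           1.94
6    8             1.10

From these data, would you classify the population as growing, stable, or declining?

growing

lx = nx/n0 = nx/800: 1, 0.99, 0.98, 0.85, 0.79, 0.45, 0.01
R0 = Σ lx·mx = 0 + 0.6831 + 1.0976 + 0.9775 + 1.027 + 0.873 + 0.011 = 4.6692
R0 > 1, so the population is growing.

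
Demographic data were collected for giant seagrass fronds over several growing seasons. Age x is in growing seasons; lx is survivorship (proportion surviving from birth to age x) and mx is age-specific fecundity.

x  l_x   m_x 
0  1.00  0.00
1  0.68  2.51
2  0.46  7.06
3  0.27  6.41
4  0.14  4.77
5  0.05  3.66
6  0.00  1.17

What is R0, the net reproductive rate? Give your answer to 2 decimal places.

lx·mx by age: 0, 1.7068, 3.2476, 1.7307, 0.6678, 0.183, 0
R0 = Σ lx·mx = 7.5359 → 7.54

7.54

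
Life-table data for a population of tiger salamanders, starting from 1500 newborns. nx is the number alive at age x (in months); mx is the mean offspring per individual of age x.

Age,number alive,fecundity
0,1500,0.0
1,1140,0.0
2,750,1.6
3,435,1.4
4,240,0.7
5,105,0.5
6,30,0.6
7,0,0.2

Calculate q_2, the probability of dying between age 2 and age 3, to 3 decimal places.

lx = nx/n0 = nx/1500: 1, 0.76, 0.5, 0.29, 0.16, 0.07, 0.02, 0
q_2 = (l_2 − l_3) / l_2 = (0.5 − 0.29) / 0.5
     = 0.21 / 0.5 = 0.42 → 0.420

0.420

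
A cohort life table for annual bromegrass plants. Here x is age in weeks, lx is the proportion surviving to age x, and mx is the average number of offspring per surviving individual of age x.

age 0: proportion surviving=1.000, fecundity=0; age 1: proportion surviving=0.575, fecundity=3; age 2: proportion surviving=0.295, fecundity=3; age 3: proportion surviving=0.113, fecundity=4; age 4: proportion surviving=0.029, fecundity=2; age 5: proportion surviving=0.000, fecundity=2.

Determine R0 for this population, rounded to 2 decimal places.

lx·mx by age: 0, 1.725, 0.885, 0.452, 0.058, 0
R0 = Σ lx·mx = 3.12 → 3.12

3.12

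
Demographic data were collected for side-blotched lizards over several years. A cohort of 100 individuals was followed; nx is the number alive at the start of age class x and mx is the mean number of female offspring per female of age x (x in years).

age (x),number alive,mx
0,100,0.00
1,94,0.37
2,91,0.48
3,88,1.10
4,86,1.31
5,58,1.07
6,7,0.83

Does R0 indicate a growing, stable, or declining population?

growing

lx = nx/n0 = nx/100: 1, 0.94, 0.91, 0.88, 0.86, 0.58, 0.07
R0 = Σ lx·mx = 0 + 0.3478 + 0.4368 + 0.968 + 1.1266 + 0.6206 + 0.0581 = 3.5579
R0 > 1, so the population is growing.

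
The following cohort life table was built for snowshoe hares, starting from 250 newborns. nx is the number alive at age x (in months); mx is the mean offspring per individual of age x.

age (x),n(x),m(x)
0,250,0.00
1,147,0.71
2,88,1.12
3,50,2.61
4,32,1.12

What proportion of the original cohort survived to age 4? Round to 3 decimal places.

0.128

l_4 = n_4/n_0 = 32/250 = 0.128 → 0.128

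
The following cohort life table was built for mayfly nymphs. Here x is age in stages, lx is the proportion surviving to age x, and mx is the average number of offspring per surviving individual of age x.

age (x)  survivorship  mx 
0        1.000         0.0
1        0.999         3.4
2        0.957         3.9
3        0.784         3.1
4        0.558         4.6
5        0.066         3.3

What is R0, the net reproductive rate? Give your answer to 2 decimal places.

12.34

lx·mx by age: 0, 3.3966, 3.7323, 2.4304, 2.5668, 0.2178
R0 = Σ lx·mx = 12.3439 → 12.34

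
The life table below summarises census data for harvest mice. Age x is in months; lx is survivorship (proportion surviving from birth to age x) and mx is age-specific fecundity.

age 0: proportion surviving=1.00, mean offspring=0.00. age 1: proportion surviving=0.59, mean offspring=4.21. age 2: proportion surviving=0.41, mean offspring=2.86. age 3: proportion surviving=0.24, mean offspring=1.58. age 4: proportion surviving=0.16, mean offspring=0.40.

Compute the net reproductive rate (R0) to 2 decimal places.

4.10

lx·mx by age: 0, 2.4839, 1.1726, 0.3792, 0.064
R0 = Σ lx·mx = 4.0997 → 4.10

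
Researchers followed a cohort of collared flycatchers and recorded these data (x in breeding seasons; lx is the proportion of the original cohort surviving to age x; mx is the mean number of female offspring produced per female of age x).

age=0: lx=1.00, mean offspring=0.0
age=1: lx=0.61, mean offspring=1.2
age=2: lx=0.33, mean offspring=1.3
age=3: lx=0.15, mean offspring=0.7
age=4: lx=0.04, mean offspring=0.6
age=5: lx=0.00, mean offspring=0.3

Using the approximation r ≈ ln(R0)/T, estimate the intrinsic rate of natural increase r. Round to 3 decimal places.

R0 = Σ lx·mx = 0 + 0.732 + 0.429 + 0.105 + 0.024 + 0 = 1.29
Σ x·lx·mx = 2.001; T = 2.001/1.29 = 1.55116…
r ≈ ln(R0)/T = ln(1.29)/1.55116… = 0.16416… → 0.164

0.164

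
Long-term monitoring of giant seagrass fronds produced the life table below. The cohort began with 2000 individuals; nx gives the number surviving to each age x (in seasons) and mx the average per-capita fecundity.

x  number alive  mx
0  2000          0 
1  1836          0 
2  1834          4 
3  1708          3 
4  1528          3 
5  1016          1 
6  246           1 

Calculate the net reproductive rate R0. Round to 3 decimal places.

lx = nx/n0 = nx/2000: 1, 0.918, 0.917, 0.854, 0.764, 0.508, 0.123
lx·mx by age: 0, 0, 3.668, 2.562, 2.292, 0.508, 0.123
R0 = Σ lx·mx = 9.153 → 9.153

9.153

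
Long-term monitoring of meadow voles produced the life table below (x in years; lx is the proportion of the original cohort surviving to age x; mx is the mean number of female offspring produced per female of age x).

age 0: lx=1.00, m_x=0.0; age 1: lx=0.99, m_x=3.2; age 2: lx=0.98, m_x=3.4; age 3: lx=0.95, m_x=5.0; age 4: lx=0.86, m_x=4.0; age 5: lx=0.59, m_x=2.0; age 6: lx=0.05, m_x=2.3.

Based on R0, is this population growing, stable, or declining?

R0 = Σ lx·mx = 0 + 3.168 + 3.332 + 4.75 + 3.44 + 1.18 + 0.115 = 15.985
R0 > 1, so the population is growing.

growing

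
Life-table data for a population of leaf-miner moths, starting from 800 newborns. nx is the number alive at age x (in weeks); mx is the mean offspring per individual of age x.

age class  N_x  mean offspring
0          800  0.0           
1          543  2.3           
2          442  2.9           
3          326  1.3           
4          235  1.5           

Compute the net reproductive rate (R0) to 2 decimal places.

4.13

lx = nx/n0 = nx/800: 1, 0.67875, 0.5525, 0.4075, 0.29375
lx·mx by age: 0, 1.561125, 1.60225, 0.52975, 0.440625
R0 = Σ lx·mx = 4.13375 → 4.13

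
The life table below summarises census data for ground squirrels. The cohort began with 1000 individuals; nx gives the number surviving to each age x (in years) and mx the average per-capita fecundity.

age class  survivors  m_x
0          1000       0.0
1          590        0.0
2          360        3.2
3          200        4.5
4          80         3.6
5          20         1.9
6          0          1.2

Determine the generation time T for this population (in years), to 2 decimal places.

2.67

lx = nx/n0 = nx/1000: 1, 0.59, 0.36, 0.2, 0.08, 0.02, 0
lx·mx: 0, 0, 1.152, 0.9, 0.288, 0.038, 0 → R0 = 2.378
x·lx·mx: 0, 0, 2.304, 2.7, 1.152, 0.19, 0 → Σ = 6.346
T = 6.346 / 2.378 = 2.668629… → 2.67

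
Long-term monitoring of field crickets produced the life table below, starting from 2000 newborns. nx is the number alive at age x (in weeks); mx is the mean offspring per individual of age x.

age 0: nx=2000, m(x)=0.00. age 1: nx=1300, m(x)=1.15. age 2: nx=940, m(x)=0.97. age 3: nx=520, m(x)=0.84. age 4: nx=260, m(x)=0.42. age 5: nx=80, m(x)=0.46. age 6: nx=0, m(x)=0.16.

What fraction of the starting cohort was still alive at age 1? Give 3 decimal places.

0.650

l_1 = n_1/n_0 = 1300/2000 = 0.65 → 0.650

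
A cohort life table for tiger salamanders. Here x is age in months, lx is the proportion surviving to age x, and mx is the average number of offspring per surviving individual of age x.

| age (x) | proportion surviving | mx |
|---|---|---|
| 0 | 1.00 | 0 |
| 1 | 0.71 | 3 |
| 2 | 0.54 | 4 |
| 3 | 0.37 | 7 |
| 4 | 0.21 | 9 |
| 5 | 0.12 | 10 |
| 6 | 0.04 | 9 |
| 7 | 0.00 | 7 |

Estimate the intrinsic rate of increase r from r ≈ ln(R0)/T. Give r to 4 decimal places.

0.8056

R0 = Σ lx·mx = 0 + 2.13 + 2.16 + 2.59 + 1.89 + 1.2 + 0.36 + 0 = 10.33
Σ x·lx·mx = 29.94; T = 29.94/10.33 = 2.89835…
r ≈ ln(R0)/T = ln(10.33)/2.89835… = 0.805648… → 0.8056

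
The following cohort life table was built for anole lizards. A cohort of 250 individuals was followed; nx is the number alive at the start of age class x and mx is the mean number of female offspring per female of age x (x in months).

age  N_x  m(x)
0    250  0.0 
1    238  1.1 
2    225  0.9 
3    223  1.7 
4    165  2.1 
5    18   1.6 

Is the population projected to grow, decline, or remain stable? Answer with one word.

lx = nx/n0 = nx/250: 1, 0.952, 0.9, 0.892, 0.66, 0.072
R0 = Σ lx·mx = 0 + 1.0472 + 0.81 + 1.5164 + 1.386 + 0.1152 = 4.8748
R0 > 1, so the population is growing.

growing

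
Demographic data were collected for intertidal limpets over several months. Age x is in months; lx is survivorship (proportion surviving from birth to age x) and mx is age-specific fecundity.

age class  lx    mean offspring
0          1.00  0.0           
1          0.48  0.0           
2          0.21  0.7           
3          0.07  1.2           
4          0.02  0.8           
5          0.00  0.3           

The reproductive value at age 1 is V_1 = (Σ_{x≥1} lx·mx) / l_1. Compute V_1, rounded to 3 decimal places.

0.515

lx·mx for x ≥ 1: 0, 0.147, 0.084, 0.016, 0 → sum = 0.247
V_1 = 0.247 / l_1 = 0.247 / 0.48 = 0.514583… → 0.515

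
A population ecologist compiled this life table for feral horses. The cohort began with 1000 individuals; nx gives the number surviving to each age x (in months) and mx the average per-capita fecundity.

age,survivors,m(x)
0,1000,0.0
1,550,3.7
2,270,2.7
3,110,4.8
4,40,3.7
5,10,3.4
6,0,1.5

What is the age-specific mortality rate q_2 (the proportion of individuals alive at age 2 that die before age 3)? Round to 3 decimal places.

0.593

lx = nx/n0 = nx/1000: 1, 0.55, 0.27, 0.11, 0.04, 0.01, 0
q_2 = (l_2 − l_3) / l_2 = (0.27 − 0.11) / 0.27
     = 0.16 / 0.27 = 0.592593… → 0.593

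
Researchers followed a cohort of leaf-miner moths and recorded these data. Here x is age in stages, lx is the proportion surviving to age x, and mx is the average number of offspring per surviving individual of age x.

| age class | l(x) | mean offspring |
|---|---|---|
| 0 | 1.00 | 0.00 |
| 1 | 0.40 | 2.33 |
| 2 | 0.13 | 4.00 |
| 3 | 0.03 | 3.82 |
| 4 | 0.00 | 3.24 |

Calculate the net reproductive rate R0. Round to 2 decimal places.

lx·mx by age: 0, 0.932, 0.52, 0.1146, 0
R0 = Σ lx·mx = 1.5666 → 1.57

1.57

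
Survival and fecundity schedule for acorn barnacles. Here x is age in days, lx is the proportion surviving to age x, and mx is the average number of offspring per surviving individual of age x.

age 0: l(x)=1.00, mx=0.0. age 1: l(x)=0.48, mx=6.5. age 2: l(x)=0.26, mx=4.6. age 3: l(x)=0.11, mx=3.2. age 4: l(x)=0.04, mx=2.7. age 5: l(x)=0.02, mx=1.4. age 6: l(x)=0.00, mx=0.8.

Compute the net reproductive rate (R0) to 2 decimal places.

lx·mx by age: 0, 3.12, 1.196, 0.352, 0.108, 0.028, 0
R0 = Σ lx·mx = 4.804 → 4.80

4.80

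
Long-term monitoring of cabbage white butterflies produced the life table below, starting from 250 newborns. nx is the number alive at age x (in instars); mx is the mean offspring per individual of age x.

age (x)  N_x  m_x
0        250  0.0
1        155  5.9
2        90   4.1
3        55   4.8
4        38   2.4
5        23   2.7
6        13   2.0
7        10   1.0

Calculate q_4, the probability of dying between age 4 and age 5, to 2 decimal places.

lx = nx/n0 = nx/250: 1, 0.62, 0.36, 0.22, 0.152, 0.092, 0.052, 0.04
q_4 = (l_4 − l_5) / l_4 = (0.152 − 0.092) / 0.152
     = 0.06 / 0.152 = 0.394737… → 0.39

0.39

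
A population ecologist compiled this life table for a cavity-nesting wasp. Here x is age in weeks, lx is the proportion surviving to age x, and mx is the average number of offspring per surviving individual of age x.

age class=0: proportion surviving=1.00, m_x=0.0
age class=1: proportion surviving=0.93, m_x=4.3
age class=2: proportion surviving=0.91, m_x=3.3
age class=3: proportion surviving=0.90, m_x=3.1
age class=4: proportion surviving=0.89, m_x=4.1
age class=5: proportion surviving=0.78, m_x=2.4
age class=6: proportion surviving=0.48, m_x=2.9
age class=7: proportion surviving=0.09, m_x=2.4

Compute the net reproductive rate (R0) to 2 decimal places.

lx·mx by age: 0, 3.999, 3.003, 2.79, 3.649, 1.872, 1.392, 0.216
R0 = Σ lx·mx = 16.921 → 16.92

16.92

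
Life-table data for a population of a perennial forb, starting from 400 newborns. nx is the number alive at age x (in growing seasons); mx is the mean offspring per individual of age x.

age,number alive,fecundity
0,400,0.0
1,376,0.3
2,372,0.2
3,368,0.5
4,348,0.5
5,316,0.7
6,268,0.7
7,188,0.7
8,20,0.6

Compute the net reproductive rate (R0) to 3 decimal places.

lx = nx/n0 = nx/400: 1, 0.94, 0.93, 0.92, 0.87, 0.79, 0.67, 0.47, 0.05
lx·mx by age: 0, 0.282, 0.186, 0.46, 0.435, 0.553, 0.469, 0.329, 0.03
R0 = Σ lx·mx = 2.744 → 2.744

2.744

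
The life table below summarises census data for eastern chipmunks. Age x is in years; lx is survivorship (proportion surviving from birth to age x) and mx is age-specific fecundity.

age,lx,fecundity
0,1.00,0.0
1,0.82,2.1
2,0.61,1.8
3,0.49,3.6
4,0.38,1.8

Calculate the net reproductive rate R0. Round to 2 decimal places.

5.27

lx·mx by age: 0, 1.722, 1.098, 1.764, 0.684
R0 = Σ lx·mx = 5.268 → 5.27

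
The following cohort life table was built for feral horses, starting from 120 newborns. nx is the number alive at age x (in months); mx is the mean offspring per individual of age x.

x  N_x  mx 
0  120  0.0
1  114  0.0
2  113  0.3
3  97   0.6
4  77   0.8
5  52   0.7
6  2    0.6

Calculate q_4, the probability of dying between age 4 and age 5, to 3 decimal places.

0.325

lx = nx/n0 = nx/120: 1, 0.95, 0.94167…, 0.80833…, 0.64167…, 0.43333…, 0.01667…
q_4 = (l_4 − l_5) / l_4 = (0.641667… − 0.433333…) / 0.641667…
     = 0.208333… / 0.641667… = 0.324675… → 0.325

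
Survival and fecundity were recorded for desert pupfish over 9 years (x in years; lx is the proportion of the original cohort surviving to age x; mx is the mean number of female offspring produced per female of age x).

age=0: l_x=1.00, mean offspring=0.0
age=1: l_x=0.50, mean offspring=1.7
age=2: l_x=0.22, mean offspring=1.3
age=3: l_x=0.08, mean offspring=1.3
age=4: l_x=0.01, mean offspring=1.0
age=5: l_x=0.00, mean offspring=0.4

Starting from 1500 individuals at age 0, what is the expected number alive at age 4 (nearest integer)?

Expected survivors = N0 · l_4 = 1500 × 0.01 = 15 → 15

15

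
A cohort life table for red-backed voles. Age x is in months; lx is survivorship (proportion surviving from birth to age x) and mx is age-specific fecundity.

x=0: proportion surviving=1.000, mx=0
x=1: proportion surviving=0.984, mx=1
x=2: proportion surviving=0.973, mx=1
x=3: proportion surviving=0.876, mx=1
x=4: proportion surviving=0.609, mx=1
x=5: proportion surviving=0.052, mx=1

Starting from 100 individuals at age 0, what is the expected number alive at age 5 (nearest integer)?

Expected survivors = N0 · l_5 = 100 × 0.052 = 5.2 → 5

5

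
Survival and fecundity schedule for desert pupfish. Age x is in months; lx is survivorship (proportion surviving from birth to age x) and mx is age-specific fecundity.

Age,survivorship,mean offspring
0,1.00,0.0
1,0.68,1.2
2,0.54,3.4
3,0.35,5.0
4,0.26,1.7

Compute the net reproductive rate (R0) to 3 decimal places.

lx·mx by age: 0, 0.816, 1.836, 1.75, 0.442
R0 = Σ lx·mx = 4.844 → 4.844

4.844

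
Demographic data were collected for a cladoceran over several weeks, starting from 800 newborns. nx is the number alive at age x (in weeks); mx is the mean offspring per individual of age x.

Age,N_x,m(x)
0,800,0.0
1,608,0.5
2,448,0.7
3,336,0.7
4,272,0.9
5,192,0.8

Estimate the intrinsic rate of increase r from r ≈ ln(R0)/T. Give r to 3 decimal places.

0.165

lx = nx/n0 = nx/800: 1, 0.76, 0.56, 0.42, 0.34, 0.24
R0 = Σ lx·mx = 0 + 0.38 + 0.392 + 0.294 + 0.306 + 0.192 = 1.564
Σ x·lx·mx = 4.23; T = 4.23/1.564 = 2.7046…
r ≈ ln(R0)/T = ln(1.564)/2.7046… = 0.16536… → 0.165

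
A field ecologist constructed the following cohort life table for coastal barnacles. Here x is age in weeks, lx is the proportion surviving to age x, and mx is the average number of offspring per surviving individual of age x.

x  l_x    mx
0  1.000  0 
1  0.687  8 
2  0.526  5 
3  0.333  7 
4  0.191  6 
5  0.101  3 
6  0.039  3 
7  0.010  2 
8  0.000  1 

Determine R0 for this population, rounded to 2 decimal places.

12.04

lx·mx by age: 0, 5.496, 2.63, 2.331, 1.146, 0.303, 0.117, 0.02, 0
R0 = Σ lx·mx = 12.043 → 12.04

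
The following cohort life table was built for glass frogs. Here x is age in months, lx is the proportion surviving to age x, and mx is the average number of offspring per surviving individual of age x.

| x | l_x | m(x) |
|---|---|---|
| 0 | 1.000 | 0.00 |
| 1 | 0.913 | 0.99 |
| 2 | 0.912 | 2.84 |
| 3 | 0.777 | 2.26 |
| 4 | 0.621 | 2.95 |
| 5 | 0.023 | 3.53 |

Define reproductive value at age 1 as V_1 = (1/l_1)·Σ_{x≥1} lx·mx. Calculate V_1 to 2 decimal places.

lx·mx for x ≥ 1: 0.90387, 2.59008, 1.75602, 1.83195, 0.08119 → sum = 7.16311
V_1 = 7.16311 / l_1 = 7.16311 / 0.913 = 7.845685… → 7.85

7.85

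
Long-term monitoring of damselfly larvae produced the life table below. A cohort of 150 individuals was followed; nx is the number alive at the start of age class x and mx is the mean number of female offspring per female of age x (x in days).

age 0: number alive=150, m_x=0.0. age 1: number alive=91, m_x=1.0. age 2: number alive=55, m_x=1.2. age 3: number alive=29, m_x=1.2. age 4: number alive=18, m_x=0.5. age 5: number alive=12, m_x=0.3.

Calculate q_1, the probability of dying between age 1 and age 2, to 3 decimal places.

0.396

lx = nx/n0 = nx/150: 1, 0.60667…, 0.36667…, 0.19333…, 0.12, 0.08
q_1 = (l_1 − l_2) / l_1 = (0.606667… − 0.366667…) / 0.606667…
     = 0.24… / 0.606667… = 0.395604… → 0.396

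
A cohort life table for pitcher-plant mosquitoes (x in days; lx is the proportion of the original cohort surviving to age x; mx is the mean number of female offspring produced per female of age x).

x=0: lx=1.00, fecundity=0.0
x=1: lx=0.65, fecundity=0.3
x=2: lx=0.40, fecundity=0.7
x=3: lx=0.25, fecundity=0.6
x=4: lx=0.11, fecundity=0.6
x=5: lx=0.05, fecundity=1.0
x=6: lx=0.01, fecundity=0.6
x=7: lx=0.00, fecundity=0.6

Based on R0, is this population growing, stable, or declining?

R0 = Σ lx·mx = 0 + 0.195 + 0.28 + 0.15 + 0.066 + 0.05 + 0.006 + 0 = 0.747
R0 < 1, so the population is declining.

declining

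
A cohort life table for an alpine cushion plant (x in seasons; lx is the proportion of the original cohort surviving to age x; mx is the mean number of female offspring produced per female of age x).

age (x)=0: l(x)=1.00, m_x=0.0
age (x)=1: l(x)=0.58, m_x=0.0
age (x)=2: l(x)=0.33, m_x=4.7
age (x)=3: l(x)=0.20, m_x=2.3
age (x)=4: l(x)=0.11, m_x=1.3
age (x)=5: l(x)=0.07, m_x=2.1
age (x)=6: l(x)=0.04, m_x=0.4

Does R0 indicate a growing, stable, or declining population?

growing

R0 = Σ lx·mx = 0 + 0 + 1.551 + 0.46 + 0.143 + 0.147 + 0.016 = 2.317
R0 > 1, so the population is growing.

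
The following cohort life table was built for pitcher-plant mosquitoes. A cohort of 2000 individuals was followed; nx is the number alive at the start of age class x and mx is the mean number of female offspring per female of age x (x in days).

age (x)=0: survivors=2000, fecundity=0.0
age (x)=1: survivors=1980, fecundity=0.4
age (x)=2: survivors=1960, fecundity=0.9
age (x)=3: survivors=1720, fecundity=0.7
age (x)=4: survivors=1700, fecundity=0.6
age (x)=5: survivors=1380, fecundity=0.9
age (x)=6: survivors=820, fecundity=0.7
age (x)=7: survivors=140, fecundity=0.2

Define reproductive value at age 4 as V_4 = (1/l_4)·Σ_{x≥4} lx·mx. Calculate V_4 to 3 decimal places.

lx = nx/n0 = nx/2000: 1, 0.99, 0.98, 0.86, 0.85, 0.69, 0.41, 0.07
lx·mx for x ≥ 4: 0.51, 0.621, 0.287, 0.014 → sum = 1.432
V_4 = 1.432 / l_4 = 1.432 / 0.85 = 1.684706… → 1.685

1.685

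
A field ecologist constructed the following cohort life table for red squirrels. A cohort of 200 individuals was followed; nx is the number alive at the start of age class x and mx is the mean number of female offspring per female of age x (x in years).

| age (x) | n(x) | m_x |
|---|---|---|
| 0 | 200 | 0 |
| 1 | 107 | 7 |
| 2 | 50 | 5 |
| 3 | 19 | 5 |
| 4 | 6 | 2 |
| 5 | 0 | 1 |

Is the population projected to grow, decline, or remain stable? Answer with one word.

lx = nx/n0 = nx/200: 1, 0.535, 0.25, 0.095, 0.03, 0
R0 = Σ lx·mx = 0 + 3.745 + 1.25 + 0.475 + 0.06 + 0 = 5.53
R0 > 1, so the population is growing.

growing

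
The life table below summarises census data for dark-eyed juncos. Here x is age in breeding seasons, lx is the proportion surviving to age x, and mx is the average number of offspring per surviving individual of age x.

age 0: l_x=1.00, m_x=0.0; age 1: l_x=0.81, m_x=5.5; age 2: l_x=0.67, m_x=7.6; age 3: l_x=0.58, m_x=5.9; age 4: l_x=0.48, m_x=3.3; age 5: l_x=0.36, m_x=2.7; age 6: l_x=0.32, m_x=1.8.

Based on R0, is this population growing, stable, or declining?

R0 = Σ lx·mx = 0 + 4.455 + 5.092 + 3.422 + 1.584 + 0.972 + 0.576 = 16.101
R0 > 1, so the population is growing.

growing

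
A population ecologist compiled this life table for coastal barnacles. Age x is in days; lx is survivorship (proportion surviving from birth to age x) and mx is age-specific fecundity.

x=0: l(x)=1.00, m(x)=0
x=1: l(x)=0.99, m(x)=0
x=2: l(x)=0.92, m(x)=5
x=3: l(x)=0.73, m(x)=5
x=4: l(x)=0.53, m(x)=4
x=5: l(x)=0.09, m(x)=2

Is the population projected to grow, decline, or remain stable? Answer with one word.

growing

R0 = Σ lx·mx = 0 + 0 + 4.6 + 3.65 + 2.12 + 0.18 = 10.55
R0 > 1, so the population is growing.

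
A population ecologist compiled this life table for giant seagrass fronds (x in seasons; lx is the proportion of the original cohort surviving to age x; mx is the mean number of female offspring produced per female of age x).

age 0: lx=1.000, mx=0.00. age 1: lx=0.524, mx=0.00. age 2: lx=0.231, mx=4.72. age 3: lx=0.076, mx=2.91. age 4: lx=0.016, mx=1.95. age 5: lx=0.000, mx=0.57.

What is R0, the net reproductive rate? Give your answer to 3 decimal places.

1.343

lx·mx by age: 0, 0, 1.09032, 0.22116, 0.0312, 0
R0 = Σ lx·mx = 1.34268 → 1.343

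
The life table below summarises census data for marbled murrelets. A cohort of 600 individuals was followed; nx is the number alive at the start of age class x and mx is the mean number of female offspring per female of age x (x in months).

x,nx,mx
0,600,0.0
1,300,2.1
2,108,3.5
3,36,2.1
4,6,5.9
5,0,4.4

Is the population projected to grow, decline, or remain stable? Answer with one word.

growing

lx = nx/n0 = nx/600: 1, 0.5, 0.18, 0.06, 0.01, 0
R0 = Σ lx·mx = 0 + 1.05 + 0.63 + 0.126 + 0.059 + 0 = 1.865
R0 > 1, so the population is growing.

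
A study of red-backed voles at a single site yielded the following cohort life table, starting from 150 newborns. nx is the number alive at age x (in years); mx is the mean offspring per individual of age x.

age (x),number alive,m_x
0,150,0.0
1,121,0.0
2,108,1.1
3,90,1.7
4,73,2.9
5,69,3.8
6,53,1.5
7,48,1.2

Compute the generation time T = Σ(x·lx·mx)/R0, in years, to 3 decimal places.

lx = nx/n0 = nx/150: 1, 0.80667…, 0.72, 0.6, 0.48667…, 0.46, 0.35333…, 0.32
lx·mx: 0, 0, 0.792, 1.02, 1.411333…, 1.748, 0.53…, 0.384 → R0 = 5.885333…
x·lx·mx: 0, 0, 1.584, 3.06, 5.645333…, 8.74, 3.18…, 2.688 → Σ = 24.897333…
T = 24.897333… / 5.885333… = 4.230403… → 4.230

4.230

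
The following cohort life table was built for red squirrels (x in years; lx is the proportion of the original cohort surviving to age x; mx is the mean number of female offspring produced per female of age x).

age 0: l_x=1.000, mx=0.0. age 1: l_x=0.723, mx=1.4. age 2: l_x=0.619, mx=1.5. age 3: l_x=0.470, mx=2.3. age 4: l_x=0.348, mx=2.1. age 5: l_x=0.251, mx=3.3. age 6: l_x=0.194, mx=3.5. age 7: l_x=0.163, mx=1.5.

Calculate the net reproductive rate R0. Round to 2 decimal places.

lx·mx by age: 0, 1.0122, 0.9285, 1.081, 0.7308, 0.8283, 0.679, 0.2445
R0 = Σ lx·mx = 5.5043 → 5.50

5.50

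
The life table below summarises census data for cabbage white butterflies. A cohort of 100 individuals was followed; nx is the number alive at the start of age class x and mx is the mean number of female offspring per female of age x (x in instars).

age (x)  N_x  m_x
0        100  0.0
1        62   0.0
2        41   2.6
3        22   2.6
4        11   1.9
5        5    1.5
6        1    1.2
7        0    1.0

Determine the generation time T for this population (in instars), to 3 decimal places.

2.653

lx = nx/n0 = nx/100: 1, 0.62, 0.41, 0.22, 0.11, 0.05, 0.01, 0
lx·mx: 0, 0, 1.066, 0.572, 0.209, 0.075, 0.012, 0 → R0 = 1.934
x·lx·mx: 0, 0, 2.132, 1.716, 0.836, 0.375, 0.072, 0 → Σ = 5.131
T = 5.131 / 1.934 = 2.653051… → 2.653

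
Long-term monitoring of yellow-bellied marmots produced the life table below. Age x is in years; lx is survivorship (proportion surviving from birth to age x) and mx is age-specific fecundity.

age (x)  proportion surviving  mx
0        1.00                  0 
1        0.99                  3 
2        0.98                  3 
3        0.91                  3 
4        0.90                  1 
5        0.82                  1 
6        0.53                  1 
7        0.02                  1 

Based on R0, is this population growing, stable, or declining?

R0 = Σ lx·mx = 0 + 2.97 + 2.94 + 2.73 + 0.9 + 0.82 + 0.53 + 0.02 = 10.91
R0 > 1, so the population is growing.

growing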